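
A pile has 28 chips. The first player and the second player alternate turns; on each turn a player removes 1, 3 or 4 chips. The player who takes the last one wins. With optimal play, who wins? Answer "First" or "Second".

Second

Compute winning (W) and losing (L) positions by backward induction:
i:   0  1  2  3  4  5  6  7  8  9 10 11 12 13 14 15 16 17 18 19 20 21 22 23 24 25 26 27 28
     L  W  L  W  W  W  W  L  W  L  W  W  W  W  L  W  L  W  W  W  W  L  W  L  W  W  W  W  L
Position 28 is L, so the second player wins.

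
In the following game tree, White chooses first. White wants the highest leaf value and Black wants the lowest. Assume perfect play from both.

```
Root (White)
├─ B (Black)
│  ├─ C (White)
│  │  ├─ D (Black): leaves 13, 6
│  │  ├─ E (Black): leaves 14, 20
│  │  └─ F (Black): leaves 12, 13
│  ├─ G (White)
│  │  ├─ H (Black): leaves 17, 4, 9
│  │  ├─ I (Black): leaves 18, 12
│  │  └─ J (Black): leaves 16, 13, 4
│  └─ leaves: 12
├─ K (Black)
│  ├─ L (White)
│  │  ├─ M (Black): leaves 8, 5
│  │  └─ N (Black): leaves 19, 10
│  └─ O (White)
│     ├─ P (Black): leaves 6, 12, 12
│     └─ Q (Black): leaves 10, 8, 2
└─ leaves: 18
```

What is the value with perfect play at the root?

D (Black): min(13, 6) = 6
E (Black): min(14, 20) = 14
F (Black): min(12, 13) = 12
C (White): max(6, 14, 12) = 14
H (Black): min(17, 4, 9) = 4
I (Black): min(18, 12) = 12
J (Black): min(16, 13, 4) = 4
G (White): max(4, 12, 4) = 12
B (Black): min(14, 12, 12) = 12
M (Black): min(8, 5) = 5
N (Black): min(19, 10) = 10
L (White): max(5, 10) = 10
P (Black): min(6, 12, 12) = 6
Q (Black): min(10, 8, 2) = 2
O (White): max(6, 2) = 6
K (Black): min(10, 6) = 6
Root (White): max(12, 6, 18) = 18

18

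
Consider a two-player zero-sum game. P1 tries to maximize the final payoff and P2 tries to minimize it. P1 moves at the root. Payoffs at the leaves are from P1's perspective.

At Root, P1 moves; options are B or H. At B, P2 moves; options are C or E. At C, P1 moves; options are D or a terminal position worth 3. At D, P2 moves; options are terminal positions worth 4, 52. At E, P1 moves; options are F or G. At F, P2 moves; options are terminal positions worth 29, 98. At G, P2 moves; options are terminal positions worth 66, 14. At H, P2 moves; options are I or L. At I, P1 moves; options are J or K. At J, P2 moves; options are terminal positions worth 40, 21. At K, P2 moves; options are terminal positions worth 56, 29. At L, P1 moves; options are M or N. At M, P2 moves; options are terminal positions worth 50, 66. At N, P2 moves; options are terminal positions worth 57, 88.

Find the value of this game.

D (P2): min(4, 52) = 4
C (P1): max(4, 3) = 4
F (P2): min(29, 98) = 29
G (P2): min(66, 14) = 14
E (P1): max(29, 14) = 29
B (P2): min(4, 29) = 4
J (P2): min(40, 21) = 21
K (P2): min(56, 29) = 29
I (P1): max(21, 29) = 29
M (P2): min(50, 66) = 50
N (P2): min(57, 88) = 57
L (P1): max(50, 57) = 57
H (P2): min(29, 57) = 29
Root (P1): max(4, 29) = 29

29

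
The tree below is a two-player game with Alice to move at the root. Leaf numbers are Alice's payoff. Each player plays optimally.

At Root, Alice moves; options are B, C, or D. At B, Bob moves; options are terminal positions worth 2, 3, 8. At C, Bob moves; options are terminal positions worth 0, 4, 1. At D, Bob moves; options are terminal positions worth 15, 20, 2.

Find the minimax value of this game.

B (Bob): min(2, 3, 8) = 2
C (Bob): min(0, 4, 1) = 0
D (Bob): min(15, 20, 2) = 2
Root (Alice): max(2, 0, 2) = 2

2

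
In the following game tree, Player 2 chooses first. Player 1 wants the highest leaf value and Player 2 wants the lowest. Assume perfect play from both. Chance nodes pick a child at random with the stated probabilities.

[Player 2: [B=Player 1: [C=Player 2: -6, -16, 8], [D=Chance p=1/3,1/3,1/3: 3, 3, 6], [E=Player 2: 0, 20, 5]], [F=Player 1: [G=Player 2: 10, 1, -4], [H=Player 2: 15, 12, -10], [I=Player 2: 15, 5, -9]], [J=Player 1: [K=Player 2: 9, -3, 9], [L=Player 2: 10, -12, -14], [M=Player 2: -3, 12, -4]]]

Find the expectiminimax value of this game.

C (Player 2): min(-6, -16, 8) = -16
D (Chance): 1/3·3 + 1/3·3 + 1/3·6 = 4
E (Player 2): min(0, 20, 5) = 0
B (Player 1): max(-16, 4, 0) = 4
G (Player 2): min(10, 1, -4) = -4
H (Player 2): min(15, 12, -10) = -10
I (Player 2): min(15, 5, -9) = -9
F (Player 1): max(-4, -10, -9) = -4
K (Player 2): min(9, -3, 9) = -3
L (Player 2): min(10, -12, -14) = -14
M (Player 2): min(-3, 12, -4) = -4
J (Player 1): max(-3, -14, -4) = -3
Root (Player 2): min(4, -4, -3) = -4

-4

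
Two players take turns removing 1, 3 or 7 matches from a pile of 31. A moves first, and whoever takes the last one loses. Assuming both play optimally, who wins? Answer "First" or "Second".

W/L table (W = player to move can force a win):
i:   0  1  2  3  4  5  6  7  8  9 10 11 12 13 14 15 16 17 18 19 20 21 22 23 24 25 26 27 28 29 30 31
     W  L  W  L  W  L  W  L  W  L  W  L  W  L  W  L  W  L  W  L  W  L  W  L  W  L  W  L  W  L  W  L
Position 31 is L, so the second player wins.

Second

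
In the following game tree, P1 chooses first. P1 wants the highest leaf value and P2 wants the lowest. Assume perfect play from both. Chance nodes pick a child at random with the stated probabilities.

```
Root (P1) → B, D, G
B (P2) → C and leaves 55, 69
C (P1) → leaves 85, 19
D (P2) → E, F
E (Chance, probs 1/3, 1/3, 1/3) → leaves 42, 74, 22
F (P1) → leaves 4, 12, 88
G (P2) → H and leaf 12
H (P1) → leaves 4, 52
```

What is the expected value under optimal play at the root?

C (P1): max(85, 19) = 85
B (P2): min(85, 55, 69) = 55
E (Chance): 1/3·42 + 1/3·74 + 1/3·22 = 46
F (P1): max(4, 12, 88) = 88
D (P2): min(46, 88) = 46
H (P1): max(4, 52) = 52
G (P2): min(52, 12) = 12
Root (P1): max(55, 46, 12) = 55

55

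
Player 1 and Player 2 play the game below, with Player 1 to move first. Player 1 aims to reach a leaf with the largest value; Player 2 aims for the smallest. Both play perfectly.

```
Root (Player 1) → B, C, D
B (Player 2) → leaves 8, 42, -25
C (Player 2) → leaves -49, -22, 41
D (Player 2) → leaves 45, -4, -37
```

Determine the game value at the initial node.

B (Player 2): min(8, 42, -25) = -25
C (Player 2): min(-49, -22, 41) = -49
D (Player 2): min(45, -4, -37) = -37
Root (Player 1): max(-25, -49, -37) = -25

-25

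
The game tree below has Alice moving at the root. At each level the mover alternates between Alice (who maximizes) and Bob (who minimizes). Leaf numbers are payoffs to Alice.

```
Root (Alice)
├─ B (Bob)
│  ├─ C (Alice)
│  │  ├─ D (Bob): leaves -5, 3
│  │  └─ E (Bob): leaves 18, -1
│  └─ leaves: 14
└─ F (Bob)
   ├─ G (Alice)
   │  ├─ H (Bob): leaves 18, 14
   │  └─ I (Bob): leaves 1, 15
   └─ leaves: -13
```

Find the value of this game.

D (Bob): min(-5, 3) = -5
E (Bob): min(18, -1) = -1
C (Alice): max(-5, -1) = -1
B (Bob): min(-1, 14) = -1
H (Bob): min(18, 14) = 14
I (Bob): min(1, 15) = 1
G (Alice): max(14, 1) = 14
F (Bob): min(14, -13) = -13
Root (Alice): max(-1, -13) = -1

-1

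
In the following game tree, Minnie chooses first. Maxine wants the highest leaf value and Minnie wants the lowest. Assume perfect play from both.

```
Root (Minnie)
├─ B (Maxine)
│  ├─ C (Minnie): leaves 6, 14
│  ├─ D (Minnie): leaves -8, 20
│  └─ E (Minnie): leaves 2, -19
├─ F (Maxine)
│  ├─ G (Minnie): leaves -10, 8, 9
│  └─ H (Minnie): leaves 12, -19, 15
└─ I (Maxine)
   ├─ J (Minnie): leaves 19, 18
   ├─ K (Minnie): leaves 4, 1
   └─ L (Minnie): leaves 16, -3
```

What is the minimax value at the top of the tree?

C (Minnie): min(6, 14) = 6
D (Minnie): min(-8, 20) = -8
E (Minnie): min(2, -19) = -19
B (Maxine): max(6, -8, -19) = 6
G (Minnie): min(-10, 8, 9) = -10
H (Minnie): min(12, -19, 15) = -19
F (Maxine): max(-10, -19) = -10
J (Minnie): min(19, 18) = 18
K (Minnie): min(4, 1) = 1
L (Minnie): min(16, -3) = -3
I (Maxine): max(18, 1, -3) = 18
Root (Minnie): min(6, -10, 18) = -10

-10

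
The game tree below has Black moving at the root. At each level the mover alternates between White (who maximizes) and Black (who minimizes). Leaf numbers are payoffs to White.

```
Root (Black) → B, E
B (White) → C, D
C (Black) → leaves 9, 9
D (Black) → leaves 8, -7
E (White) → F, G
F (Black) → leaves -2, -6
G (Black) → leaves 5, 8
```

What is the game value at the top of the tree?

5

C (Black): min(9, 9) = 9
D (Black): min(8, -7) = -7
B (White): max(9, -7) = 9
F (Black): min(-2, -6) = -6
G (Black): min(5, 8) = 5
E (White): max(-6, 5) = 5
Root (Black): min(9, 5) = 5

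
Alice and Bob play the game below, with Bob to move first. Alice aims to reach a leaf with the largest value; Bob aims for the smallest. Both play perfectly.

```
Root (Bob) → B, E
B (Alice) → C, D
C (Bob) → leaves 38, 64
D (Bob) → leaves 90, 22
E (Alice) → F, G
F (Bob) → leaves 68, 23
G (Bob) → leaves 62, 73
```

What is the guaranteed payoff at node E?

62

F: min(68, 23) = 23
G: min(62, 73) = 62
E: max(23, 62) = 62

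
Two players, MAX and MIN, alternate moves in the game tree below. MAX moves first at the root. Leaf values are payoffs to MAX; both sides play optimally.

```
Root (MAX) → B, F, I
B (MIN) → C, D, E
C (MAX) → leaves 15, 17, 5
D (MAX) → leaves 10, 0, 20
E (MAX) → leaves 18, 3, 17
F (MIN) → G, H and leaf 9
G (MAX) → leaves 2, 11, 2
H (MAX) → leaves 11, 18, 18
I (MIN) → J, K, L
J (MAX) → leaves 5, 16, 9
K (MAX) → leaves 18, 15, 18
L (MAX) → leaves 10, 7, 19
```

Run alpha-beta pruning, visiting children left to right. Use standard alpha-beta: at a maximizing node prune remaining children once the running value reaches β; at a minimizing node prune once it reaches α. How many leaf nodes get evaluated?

C [α=-∞,β=+∞]: v=17
D [α=-∞,β=17]: v=20
E [α=-∞,β=17]: v=18 after child 1 ≥ β → β-cutoff, skip 2
B [α=-∞,β=+∞]: v=17
G [α=17,β=+∞]: v=11
F [α=17,β=+∞]: v=11 after child 1 ≤ α → α-cutoff, skip 2
J [α=17,β=+∞]: v=16
I [α=17,β=+∞]: v=16 after child 1 ≤ α → α-cutoff, skip 2
Root [α=-∞,β=+∞]: v=17
Leaves evaluated: 13 of 25.

13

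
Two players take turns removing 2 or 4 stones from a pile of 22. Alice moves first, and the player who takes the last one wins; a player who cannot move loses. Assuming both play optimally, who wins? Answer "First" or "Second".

i:   0  1  2  3  4  5  6  7  8  9 10 11 12 13 14 15 16 17 18 19 20 21 22
     L  L  W  W  W  W  L  L  W  W  W  W  L  L  W  W  W  W  L  L  W  W  W
Position 22 is W, so the first player wins.

First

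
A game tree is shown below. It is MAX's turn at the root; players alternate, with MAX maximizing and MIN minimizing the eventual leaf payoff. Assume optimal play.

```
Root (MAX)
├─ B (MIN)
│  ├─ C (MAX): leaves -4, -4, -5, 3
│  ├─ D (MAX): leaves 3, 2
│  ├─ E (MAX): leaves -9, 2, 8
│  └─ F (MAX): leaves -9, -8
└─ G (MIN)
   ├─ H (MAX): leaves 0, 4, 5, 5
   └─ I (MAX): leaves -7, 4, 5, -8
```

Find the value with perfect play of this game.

5

C (MAX): max(-4, -4, -5, 3) = 3
D (MAX): max(3, 2) = 3
E (MAX): max(-9, 2, 8) = 8
F (MAX): max(-9, -8) = -8
B (MIN): min(3, 3, 8, -8) = -8
H (MAX): max(0, 4, 5, 5) = 5
I (MAX): max(-7, 4, 5, -8) = 5
G (MIN): min(5, 5) = 5
Root (MAX): max(-8, 5) = 5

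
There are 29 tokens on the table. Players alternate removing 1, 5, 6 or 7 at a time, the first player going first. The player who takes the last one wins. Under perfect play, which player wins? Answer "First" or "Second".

W/L table (W = player to move can force a win):
i:   0  1  2  3  4  5  6  7  8  9 10 11 12 13 14 15 16 17 18 19 20 21 22 23 24 25 26 27 28 29
     L  W  L  W  L  W  W  W  W  W  W  W  L  W  L  W  L  W  W  W  W  W  W  W  L  W  L  W  L  W
Position 29 is W, so the first player wins.

First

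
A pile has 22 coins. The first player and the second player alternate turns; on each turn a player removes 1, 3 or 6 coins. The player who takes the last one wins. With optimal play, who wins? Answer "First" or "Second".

Second

W/L table (W = player to move can force a win):
i:   0  1  2  3  4  5  6  7  8  9 10 11 12 13 14 15 16 17 18 19 20 21 22
     L  W  L  W  L  W  W  W  W  L  W  L  W  L  W  W  W  W  L  W  L  W  L
Position 22 is L, so the second player wins.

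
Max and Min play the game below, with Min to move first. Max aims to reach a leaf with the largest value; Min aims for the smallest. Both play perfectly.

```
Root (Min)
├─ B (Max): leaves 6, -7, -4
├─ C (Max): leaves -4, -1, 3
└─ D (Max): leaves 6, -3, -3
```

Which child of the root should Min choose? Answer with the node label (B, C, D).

B (Max): max(6, -7, -4) = 6
C (Max): max(-4, -1, 3) = 3
D (Max): max(6, -3, -3) = 6
Root (Min): min(6, 3, 6) = 3
Min picks the child with the lowest value: C (value 3).

C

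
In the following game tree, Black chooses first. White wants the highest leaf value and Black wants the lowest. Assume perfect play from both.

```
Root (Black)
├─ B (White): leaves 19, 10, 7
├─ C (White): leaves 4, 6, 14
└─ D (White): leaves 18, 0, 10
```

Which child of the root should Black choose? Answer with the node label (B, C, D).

B (White): max(19, 10, 7) = 19
C (White): max(4, 6, 14) = 14
D (White): max(18, 0, 10) = 18
Root (Black): min(19, 14, 18) = 14
Black picks the child with the lowest value: C (value 14).

C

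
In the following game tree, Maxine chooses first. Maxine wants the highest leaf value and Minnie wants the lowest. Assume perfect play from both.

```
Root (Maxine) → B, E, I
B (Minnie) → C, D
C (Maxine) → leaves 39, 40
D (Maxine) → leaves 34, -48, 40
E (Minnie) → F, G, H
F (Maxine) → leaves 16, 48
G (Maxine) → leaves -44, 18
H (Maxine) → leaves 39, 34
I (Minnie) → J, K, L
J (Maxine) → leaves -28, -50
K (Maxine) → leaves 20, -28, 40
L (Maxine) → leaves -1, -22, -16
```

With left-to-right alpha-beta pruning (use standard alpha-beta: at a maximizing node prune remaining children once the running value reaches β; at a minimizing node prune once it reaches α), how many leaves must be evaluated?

C [α=-∞,β=+∞]: v=40
D [α=-∞,β=40]: v=40
B [α=-∞,β=+∞]: v=40
F [α=40,β=+∞]: v=48
G [α=40,β=48]: v=18
E [α=40,β=+∞]: v=18 after child 2 ≤ α → α-cutoff, skip 1
J [α=40,β=+∞]: v=-28
I [α=40,β=+∞]: v=-28 after child 1 ≤ α → α-cutoff, skip 2
Root [α=-∞,β=+∞]: v=40
Leaves evaluated: 11 of 19.

11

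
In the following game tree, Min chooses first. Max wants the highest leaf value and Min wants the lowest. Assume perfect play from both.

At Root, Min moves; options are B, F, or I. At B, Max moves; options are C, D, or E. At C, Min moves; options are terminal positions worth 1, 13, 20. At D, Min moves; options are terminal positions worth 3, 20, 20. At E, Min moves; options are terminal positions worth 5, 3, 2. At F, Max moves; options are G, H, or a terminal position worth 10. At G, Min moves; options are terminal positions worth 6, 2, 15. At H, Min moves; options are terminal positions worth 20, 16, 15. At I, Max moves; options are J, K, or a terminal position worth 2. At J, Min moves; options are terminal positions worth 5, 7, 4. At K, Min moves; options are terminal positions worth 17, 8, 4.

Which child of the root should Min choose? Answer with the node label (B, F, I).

B

C (Min): min(1, 13, 20) = 1
D (Min): min(3, 20, 20) = 3
E (Min): min(5, 3, 2) = 2
B (Max): max(1, 3, 2) = 3
G (Min): min(6, 2, 15) = 2
H (Min): min(20, 16, 15) = 15
F (Max): max(2, 15, 10) = 15
J (Min): min(5, 7, 4) = 4
K (Min): min(17, 8, 4) = 4
I (Max): max(4, 4, 2) = 4
Root (Min): min(3, 15, 4) = 3
Min picks the child with the lowest value: B (value 3).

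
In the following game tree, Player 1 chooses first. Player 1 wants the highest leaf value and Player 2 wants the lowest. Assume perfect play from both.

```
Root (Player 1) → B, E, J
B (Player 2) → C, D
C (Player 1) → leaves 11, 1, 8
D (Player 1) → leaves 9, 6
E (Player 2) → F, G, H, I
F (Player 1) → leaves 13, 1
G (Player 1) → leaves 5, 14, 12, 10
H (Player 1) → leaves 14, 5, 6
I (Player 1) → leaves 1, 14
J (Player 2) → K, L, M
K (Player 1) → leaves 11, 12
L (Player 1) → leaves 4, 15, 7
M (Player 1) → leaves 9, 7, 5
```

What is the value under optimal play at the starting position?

13

C (Player 1): max(11, 1, 8) = 11
D (Player 1): max(9, 6) = 9
B (Player 2): min(11, 9) = 9
F (Player 1): max(13, 1) = 13
G (Player 1): max(5, 14, 12, 10) = 14
H (Player 1): max(14, 5, 6) = 14
I (Player 1): max(1, 14) = 14
E (Player 2): min(13, 14, 14, 14) = 13
K (Player 1): max(11, 12) = 12
L (Player 1): max(4, 15, 7) = 15
M (Player 1): max(9, 7, 5) = 9
J (Player 2): min(12, 15, 9) = 9
Root (Player 1): max(9, 13, 9) = 13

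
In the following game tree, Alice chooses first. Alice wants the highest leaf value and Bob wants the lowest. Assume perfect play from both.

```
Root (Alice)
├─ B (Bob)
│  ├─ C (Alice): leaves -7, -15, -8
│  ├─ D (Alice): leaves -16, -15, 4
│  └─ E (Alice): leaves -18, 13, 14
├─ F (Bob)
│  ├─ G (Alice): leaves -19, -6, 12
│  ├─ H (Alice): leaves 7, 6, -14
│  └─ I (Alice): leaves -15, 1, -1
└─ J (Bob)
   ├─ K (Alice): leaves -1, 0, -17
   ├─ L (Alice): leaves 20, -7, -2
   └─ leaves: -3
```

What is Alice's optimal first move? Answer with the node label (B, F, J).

F

C (Alice): max(-7, -15, -8) = -7
D (Alice): max(-16, -15, 4) = 4
E (Alice): max(-18, 13, 14) = 14
B (Bob): min(-7, 4, 14) = -7
G (Alice): max(-19, -6, 12) = 12
H (Alice): max(7, 6, -14) = 7
I (Alice): max(-15, 1, -1) = 1
F (Bob): min(12, 7, 1) = 1
K (Alice): max(-1, 0, -17) = 0
L (Alice): max(20, -7, -2) = 20
J (Bob): min(0, 20, -3) = -3
Root (Alice): max(-7, 1, -3) = 1
Alice picks the child with the highest value: F (value 1).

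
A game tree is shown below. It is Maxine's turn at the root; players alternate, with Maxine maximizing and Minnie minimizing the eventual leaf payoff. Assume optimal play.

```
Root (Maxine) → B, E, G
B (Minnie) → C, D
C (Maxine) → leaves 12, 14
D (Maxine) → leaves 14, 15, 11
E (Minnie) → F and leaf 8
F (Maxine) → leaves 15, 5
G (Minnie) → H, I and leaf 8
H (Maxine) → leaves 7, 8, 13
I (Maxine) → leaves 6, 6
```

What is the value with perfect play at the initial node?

14

C (Maxine): max(12, 14) = 14
D (Maxine): max(14, 15, 11) = 15
B (Minnie): min(14, 15) = 14
F (Maxine): max(15, 5) = 15
E (Minnie): min(15, 8) = 8
H (Maxine): max(7, 8, 13) = 13
I (Maxine): max(6, 6) = 6
G (Minnie): min(13, 6, 8) = 6
Root (Maxine): max(14, 8, 6) = 14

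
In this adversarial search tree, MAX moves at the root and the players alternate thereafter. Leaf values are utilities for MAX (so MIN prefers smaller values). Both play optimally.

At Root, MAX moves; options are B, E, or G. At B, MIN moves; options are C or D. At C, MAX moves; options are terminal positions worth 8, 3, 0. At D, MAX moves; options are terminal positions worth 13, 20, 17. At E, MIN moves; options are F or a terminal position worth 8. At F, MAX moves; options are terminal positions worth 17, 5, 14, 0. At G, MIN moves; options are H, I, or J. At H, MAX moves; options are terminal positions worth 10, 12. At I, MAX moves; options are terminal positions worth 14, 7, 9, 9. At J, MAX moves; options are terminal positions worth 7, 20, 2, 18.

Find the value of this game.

12

C (MAX): max(8, 3, 0) = 8
D (MAX): max(13, 20, 17) = 20
B (MIN): min(8, 20) = 8
F (MAX): max(17, 5, 14, 0) = 17
E (MIN): min(17, 8) = 8
H (MAX): max(10, 12) = 12
I (MAX): max(14, 7, 9, 9) = 14
J (MAX): max(7, 20, 2, 18) = 20
G (MIN): min(12, 14, 20) = 12
Root (MAX): max(8, 8, 12) = 12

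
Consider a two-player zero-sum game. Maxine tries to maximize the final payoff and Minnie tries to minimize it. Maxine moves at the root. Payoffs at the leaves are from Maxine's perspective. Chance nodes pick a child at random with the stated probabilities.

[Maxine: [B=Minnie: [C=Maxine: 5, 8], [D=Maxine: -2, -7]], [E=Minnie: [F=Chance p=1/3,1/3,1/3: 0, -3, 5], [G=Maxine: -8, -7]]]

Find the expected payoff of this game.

C (Maxine): max(5, 8) = 8
D (Maxine): max(-2, -7) = -2
B (Minnie): min(8, -2) = -2
F (Chance): 1/3·0 + 1/3·-3 + 1/3·5 = 0.67
G (Maxine): max(-8, -7) = -7
E (Minnie): min(0.67, -7) = -7
Root (Maxine): max(-2, -7) = -2

-2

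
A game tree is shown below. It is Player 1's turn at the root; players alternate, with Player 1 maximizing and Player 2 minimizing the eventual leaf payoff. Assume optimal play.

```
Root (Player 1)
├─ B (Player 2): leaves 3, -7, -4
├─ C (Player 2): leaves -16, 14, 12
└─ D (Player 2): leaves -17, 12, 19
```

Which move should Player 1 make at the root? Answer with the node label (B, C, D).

B

B (Player 2): min(3, -7, -4) = -7
C (Player 2): min(-16, 14, 12) = -16
D (Player 2): min(-17, 12, 19) = -17
Root (Player 1): max(-7, -16, -17) = -7
Player 1 picks the child with the highest value: B (value -7).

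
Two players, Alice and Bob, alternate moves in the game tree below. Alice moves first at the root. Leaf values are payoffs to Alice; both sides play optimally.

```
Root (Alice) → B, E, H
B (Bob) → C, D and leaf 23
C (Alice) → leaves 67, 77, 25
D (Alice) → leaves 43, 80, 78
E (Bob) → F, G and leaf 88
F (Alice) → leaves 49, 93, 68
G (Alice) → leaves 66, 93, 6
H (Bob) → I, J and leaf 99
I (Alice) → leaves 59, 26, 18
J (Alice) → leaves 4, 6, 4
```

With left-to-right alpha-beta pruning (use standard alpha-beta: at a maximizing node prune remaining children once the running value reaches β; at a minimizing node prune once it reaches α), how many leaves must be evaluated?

C [α=-∞,β=+∞]: v=77
D [α=-∞,β=77]: v=80 after child 2 ≥ β → β-cutoff, skip 1
B [α=-∞,β=+∞]: v=23
F [α=23,β=+∞]: v=93
G [α=23,β=93]: v=93 after child 2 ≥ β → β-cutoff, skip 1
E [α=23,β=+∞]: v=88
I [α=88,β=+∞]: v=59
H [α=88,β=+∞]: v=59 after child 1 ≤ α → α-cutoff, skip 2
Root [α=-∞,β=+∞]: v=88
Leaves evaluated: 15 of 21.

15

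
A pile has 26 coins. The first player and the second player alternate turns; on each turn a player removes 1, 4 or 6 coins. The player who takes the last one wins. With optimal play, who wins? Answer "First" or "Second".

i:   0  1  2  3  4  5  6  7  8  9 10 11 12 13 14 15 16 17 18 19 20 21 22 23 24 25 26
     L  W  L  W  W  L  W  L  W  W  L  W  L  W  W  L  W  L  W  W  L  W  L  W  W  L  W
Position 26 is W, so the first player wins.

First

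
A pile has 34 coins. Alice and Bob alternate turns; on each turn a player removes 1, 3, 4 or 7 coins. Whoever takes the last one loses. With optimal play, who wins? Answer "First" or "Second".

First

Compute winning (W) and losing (L) positions by backward induction:
i:   0  1  2  3  4  5  6  7  8  9 10 11 12 13 14 15 16 17 18 19 20 21 22 23 24 25 26 27 28 29 30 31 32 33 34
     W  L  W  L  W  W  W  W  W  L  W  L  W  W  W  W  W  L  W  L  W  W  W  W  W  L  W  L  W  W  W  W  W  L  W
Position 34 is W, so the first player wins.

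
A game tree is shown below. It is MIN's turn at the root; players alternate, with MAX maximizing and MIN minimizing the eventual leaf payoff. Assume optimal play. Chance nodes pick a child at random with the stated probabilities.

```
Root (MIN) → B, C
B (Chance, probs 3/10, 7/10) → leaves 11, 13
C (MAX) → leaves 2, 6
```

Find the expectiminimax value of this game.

B (Chance): 3/10·11 + 7/10·13 = 12.4
C (MAX): max(2, 6) = 6
Root (MIN): min(12.4, 6) = 6

6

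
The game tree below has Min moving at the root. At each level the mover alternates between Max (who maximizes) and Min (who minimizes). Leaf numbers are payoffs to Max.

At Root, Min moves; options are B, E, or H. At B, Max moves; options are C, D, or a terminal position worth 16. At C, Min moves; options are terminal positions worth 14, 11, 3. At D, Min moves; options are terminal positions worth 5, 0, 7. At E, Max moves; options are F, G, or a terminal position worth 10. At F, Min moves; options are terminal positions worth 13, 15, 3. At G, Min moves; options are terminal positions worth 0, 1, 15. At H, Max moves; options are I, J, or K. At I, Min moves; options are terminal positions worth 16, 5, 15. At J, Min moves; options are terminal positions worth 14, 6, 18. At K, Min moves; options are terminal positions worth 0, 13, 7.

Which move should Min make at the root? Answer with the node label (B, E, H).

C (Min): min(14, 11, 3) = 3
D (Min): min(5, 0, 7) = 0
B (Max): max(3, 0, 16) = 16
F (Min): min(13, 15, 3) = 3
G (Min): min(0, 1, 15) = 0
E (Max): max(3, 0, 10) = 10
I (Min): min(16, 5, 15) = 5
J (Min): min(14, 6, 18) = 6
K (Min): min(0, 13, 7) = 0
H (Max): max(5, 6, 0) = 6
Root (Min): min(16, 10, 6) = 6
Min picks the child with the lowest value: H (value 6).

H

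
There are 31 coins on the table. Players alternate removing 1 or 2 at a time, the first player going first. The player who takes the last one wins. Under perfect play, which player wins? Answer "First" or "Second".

First

Compute winning (W) and losing (L) positions by backward induction:
i:   0  1  2  3  4  5  6  7  8  9 10 11 12 13 14 15 16 17 18 19 20 21 22 23 24 25 26 27 28 29 30 31
     L  W  W  L  W  W  L  W  W  L  W  W  L  W  W  L  W  W  L  W  W  L  W  W  L  W  W  L  W  W  L  W
Position 31 is W, so the first player wins.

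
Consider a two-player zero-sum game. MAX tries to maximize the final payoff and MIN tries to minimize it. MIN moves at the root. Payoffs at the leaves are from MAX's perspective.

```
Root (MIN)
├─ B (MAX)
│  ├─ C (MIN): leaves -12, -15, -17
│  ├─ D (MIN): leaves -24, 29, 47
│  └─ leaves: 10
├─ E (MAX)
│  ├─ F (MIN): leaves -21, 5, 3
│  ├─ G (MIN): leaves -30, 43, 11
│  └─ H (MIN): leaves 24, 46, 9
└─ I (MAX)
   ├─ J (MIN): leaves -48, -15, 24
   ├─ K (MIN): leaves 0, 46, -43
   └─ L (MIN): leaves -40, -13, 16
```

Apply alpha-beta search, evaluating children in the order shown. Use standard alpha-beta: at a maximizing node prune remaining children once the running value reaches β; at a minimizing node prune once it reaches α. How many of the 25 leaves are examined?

21

C [α=-∞,β=+∞]: v=-17
D [α=-17,β=+∞]: v=-24 after child 1 ≤ α → α-cutoff, skip 2
B [α=-∞,β=+∞]: v=10
F [α=-∞,β=10]: v=-21
G [α=-21,β=10]: v=-30 after child 1 ≤ α → α-cutoff, skip 2
H [α=-21,β=10]: v=9
E [α=-∞,β=10]: v=9
J [α=-∞,β=9]: v=-48
K [α=-48,β=9]: v=-43
L [α=-43,β=9]: v=-40
I [α=-∞,β=9]: v=-40
Root [α=-∞,β=+∞]: v=-40
Leaves evaluated: 21 of 25.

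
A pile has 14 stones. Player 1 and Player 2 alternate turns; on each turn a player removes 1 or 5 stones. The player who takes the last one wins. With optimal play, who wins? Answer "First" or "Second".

Second

Compute winning (W) and losing (L) positions by backward induction:
i:   0  1  2  3  4  5  6  7  8  9 10 11 12 13 14
     L  W  L  W  L  W  L  W  L  W  L  W  L  W  L
Position 14 is L, so the second player wins.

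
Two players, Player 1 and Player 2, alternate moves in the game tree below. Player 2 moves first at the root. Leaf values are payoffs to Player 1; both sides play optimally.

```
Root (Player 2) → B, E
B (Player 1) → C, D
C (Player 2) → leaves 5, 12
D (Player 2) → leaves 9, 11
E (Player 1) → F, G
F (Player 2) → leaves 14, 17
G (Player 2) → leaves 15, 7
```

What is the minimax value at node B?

C: min(5, 12) = 5
D: min(9, 11) = 9
B: max(5, 9) = 9

9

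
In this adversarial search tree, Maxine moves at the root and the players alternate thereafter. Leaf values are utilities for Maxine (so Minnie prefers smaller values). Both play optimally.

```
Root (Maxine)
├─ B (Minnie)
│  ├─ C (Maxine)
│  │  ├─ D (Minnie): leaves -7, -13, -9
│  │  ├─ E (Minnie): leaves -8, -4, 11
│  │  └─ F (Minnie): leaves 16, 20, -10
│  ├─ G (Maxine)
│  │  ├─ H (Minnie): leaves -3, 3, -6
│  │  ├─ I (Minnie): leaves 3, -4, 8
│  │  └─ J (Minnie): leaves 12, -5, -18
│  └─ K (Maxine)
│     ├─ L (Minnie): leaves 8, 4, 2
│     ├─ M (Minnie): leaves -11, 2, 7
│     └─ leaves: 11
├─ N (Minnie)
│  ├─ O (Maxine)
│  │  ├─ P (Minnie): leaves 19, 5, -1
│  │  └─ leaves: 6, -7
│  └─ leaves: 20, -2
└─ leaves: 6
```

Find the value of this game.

D (Minnie): min(-7, -13, -9) = -13
E (Minnie): min(-8, -4, 11) = -8
F (Minnie): min(16, 20, -10) = -10
C (Maxine): max(-13, -8, -10) = -8
H (Minnie): min(-3, 3, -6) = -6
I (Minnie): min(3, -4, 8) = -4
J (Minnie): min(12, -5, -18) = -18
G (Maxine): max(-6, -4, -18) = -4
L (Minnie): min(8, 4, 2) = 2
M (Minnie): min(-11, 2, 7) = -11
K (Maxine): max(2, -11, 11) = 11
B (Minnie): min(-8, -4, 11) = -8
P (Minnie): min(19, 5, -1) = -1
O (Maxine): max(-1, 6, -7) = 6
N (Minnie): min(6, 20, -2) = -2
Root (Maxine): max(-8, -2, 6) = 6

6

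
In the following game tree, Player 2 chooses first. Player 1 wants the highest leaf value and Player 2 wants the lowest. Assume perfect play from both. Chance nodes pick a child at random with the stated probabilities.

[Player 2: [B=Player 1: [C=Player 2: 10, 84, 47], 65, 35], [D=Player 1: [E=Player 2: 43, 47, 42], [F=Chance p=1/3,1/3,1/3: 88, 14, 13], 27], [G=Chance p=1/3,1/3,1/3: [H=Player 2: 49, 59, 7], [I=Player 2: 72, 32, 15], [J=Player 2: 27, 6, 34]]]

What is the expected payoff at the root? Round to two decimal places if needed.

9.33

C (Player 2): min(10, 84, 47) = 10
B (Player 1): max(10, 65, 35) = 65
E (Player 2): min(43, 47, 42) = 42
F (Chance): 1/3·88 + 1/3·14 + 1/3·13 = 38.33
D (Player 1): max(42, 38.33, 27) = 42
H (Player 2): min(49, 59, 7) = 7
I (Player 2): min(72, 32, 15) = 15
J (Player 2): min(27, 6, 34) = 6
G (Chance): 1/3·7 + 1/3·15 + 1/3·6 = 9.33
Root (Player 2): min(65, 42, 9.33) = 9.33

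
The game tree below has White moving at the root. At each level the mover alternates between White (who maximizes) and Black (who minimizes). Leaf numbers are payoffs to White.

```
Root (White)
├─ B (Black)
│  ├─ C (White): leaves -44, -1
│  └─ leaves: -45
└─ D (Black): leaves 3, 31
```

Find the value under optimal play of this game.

C (White): max(-44, -1) = -1
B (Black): min(-1, -45) = -45
D (Black): min(3, 31) = 3
Root (White): max(-45, 3) = 3

3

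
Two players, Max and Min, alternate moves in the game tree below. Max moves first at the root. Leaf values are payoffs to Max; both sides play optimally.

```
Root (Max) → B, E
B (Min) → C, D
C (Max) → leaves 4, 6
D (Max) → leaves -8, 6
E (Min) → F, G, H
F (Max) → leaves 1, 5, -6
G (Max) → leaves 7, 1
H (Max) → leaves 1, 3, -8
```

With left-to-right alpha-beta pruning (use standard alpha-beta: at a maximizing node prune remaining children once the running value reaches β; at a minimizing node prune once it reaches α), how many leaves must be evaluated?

7

C [α=-∞,β=+∞]: v=6
D [α=-∞,β=6]: v=6
B [α=-∞,β=+∞]: v=6
F [α=6,β=+∞]: v=5
E [α=6,β=+∞]: v=5 after child 1 ≤ α → α-cutoff, skip 2
Root [α=-∞,β=+∞]: v=6
Leaves evaluated: 7 of 12.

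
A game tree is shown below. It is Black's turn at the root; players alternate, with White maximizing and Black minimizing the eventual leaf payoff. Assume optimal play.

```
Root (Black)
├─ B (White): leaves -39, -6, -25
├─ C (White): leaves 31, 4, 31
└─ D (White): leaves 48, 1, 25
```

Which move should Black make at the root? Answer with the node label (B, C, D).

B (White): max(-39, -6, -25) = -6
C (White): max(31, 4, 31) = 31
D (White): max(48, 1, 25) = 48
Root (Black): min(-6, 31, 48) = -6
Black picks the child with the lowest value: B (value -6).

B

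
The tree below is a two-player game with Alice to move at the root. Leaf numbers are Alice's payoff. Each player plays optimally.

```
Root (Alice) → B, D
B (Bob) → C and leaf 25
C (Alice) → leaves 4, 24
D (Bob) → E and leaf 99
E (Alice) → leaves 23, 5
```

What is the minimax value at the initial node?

C (Alice): max(4, 24) = 24
B (Bob): min(24, 25) = 24
E (Alice): max(23, 5) = 23
D (Bob): min(23, 99) = 23
Root (Alice): max(24, 23) = 24

24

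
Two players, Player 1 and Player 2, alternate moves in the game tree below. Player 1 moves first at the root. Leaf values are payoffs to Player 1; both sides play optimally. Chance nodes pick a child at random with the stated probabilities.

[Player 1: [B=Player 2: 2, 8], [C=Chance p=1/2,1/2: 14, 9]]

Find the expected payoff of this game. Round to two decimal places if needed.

11.5

B (Player 2): min(2, 8) = 2
C (Chance): 1/2·14 + 1/2·9 = 11.5
Root (Player 1): max(2, 11.5) = 11.5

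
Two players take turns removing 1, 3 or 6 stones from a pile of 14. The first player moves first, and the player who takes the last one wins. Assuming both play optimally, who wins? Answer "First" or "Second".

W/L table (W = player to move can force a win):
i:   0  1  2  3  4  5  6  7  8  9 10 11 12 13 14
     L  W  L  W  L  W  W  W  W  L  W  L  W  L  W
Position 14 is W, so the first player wins.

First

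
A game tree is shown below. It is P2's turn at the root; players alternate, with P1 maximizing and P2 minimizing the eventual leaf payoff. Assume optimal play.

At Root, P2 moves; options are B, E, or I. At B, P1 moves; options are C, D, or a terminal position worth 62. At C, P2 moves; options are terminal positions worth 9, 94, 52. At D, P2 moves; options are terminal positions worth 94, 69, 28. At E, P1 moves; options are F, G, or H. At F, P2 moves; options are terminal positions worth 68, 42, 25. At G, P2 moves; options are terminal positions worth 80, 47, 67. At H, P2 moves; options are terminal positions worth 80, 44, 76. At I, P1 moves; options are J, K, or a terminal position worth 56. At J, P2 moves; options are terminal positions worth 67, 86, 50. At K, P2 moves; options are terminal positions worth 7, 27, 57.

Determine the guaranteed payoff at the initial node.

47

C (P2): min(9, 94, 52) = 9
D (P2): min(94, 69, 28) = 28
B (P1): max(9, 28, 62) = 62
F (P2): min(68, 42, 25) = 25
G (P2): min(80, 47, 67) = 47
H (P2): min(80, 44, 76) = 44
E (P1): max(25, 47, 44) = 47
J (P2): min(67, 86, 50) = 50
K (P2): min(7, 27, 57) = 7
I (P1): max(50, 7, 56) = 56
Root (P2): min(62, 47, 56) = 47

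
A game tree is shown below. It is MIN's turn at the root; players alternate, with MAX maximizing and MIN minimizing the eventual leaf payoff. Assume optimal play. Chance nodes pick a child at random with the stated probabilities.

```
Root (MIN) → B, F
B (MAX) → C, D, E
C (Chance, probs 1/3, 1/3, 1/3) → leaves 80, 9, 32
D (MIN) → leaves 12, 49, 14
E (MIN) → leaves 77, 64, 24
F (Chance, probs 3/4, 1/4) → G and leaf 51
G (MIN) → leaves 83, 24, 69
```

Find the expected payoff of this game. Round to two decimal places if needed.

C (Chance): 1/3·80 + 1/3·9 + 1/3·32 = 40.33
D (MIN): min(12, 49, 14) = 12
E (MIN): min(77, 64, 24) = 24
B (MAX): max(40.33, 12, 24) = 40.33
G (MIN): min(83, 24, 69) = 24
F (Chance): 3/4·24 + 1/4·51 = 30.75
Root (MIN): min(40.33, 30.75) = 30.75

30.75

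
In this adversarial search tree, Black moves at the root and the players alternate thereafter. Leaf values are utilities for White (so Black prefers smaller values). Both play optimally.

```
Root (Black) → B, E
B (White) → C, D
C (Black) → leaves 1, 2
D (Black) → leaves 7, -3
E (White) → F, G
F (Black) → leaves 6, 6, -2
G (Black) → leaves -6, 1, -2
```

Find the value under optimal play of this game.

C (Black): min(1, 2) = 1
D (Black): min(7, -3) = -3
B (White): max(1, -3) = 1
F (Black): min(6, 6, -2) = -2
G (Black): min(-6, 1, -2) = -6
E (White): max(-2, -6) = -2
Root (Black): min(1, -2) = -2

-2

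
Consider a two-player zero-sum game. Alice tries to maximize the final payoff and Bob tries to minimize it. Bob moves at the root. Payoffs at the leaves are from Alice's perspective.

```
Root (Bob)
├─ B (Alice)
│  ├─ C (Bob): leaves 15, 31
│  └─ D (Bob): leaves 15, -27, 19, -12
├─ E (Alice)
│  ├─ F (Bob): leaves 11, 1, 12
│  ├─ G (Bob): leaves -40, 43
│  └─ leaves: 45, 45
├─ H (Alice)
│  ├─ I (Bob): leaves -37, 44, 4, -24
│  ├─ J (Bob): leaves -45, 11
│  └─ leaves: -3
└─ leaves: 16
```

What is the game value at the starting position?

-3

C (Bob): min(15, 31) = 15
D (Bob): min(15, -27, 19, -12) = -27
B (Alice): max(15, -27) = 15
F (Bob): min(11, 1, 12) = 1
G (Bob): min(-40, 43) = -40
E (Alice): max(1, -40, 45, 45) = 45
I (Bob): min(-37, 44, 4, -24) = -37
J (Bob): min(-45, 11) = -45
H (Alice): max(-37, -45, -3) = -3
Root (Bob): min(15, 45, -3, 16) = -3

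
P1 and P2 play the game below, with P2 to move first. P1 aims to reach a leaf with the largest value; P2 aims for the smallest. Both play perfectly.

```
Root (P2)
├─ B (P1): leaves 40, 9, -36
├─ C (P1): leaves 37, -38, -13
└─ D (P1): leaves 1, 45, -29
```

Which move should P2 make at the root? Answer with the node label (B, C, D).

C

B (P1): max(40, 9, -36) = 40
C (P1): max(37, -38, -13) = 37
D (P1): max(1, 45, -29) = 45
Root (P2): min(40, 37, 45) = 37
P2 picks the child with the lowest value: C (value 37).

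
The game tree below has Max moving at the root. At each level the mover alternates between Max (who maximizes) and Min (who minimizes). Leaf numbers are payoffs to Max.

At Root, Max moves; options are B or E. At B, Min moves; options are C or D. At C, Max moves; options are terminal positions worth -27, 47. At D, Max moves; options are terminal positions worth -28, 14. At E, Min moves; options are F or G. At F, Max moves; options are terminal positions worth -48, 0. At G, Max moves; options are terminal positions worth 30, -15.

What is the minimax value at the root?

C (Max): max(-27, 47) = 47
D (Max): max(-28, 14) = 14
B (Min): min(47, 14) = 14
F (Max): max(-48, 0) = 0
G (Max): max(30, -15) = 30
E (Min): min(0, 30) = 0
Root (Max): max(14, 0) = 14

14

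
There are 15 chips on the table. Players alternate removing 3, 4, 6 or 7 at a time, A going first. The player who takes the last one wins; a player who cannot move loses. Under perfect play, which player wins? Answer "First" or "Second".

First

Positions where the player to move wins (W) vs loses (L):
i:   0  1  2  3  4  5  6  7  8  9 10 11 12 13 14 15
     L  L  L  W  W  W  W  W  W  W  L  L  L  W  W  W
Position 15 is W, so the first player wins.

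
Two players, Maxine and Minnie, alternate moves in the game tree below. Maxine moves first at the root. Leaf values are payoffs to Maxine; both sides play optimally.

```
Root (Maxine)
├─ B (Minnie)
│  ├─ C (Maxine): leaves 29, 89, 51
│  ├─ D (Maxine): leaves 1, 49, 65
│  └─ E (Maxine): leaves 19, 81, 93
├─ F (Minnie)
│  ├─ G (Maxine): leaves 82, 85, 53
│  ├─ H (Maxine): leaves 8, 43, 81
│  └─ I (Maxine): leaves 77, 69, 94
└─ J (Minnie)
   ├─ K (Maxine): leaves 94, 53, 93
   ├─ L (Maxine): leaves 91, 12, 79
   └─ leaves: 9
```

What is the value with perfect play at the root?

81

C (Maxine): max(29, 89, 51) = 89
D (Maxine): max(1, 49, 65) = 65
E (Maxine): max(19, 81, 93) = 93
B (Minnie): min(89, 65, 93) = 65
G (Maxine): max(82, 85, 53) = 85
H (Maxine): max(8, 43, 81) = 81
I (Maxine): max(77, 69, 94) = 94
F (Minnie): min(85, 81, 94) = 81
K (Maxine): max(94, 53, 93) = 94
L (Maxine): max(91, 12, 79) = 91
J (Minnie): min(94, 91, 9) = 9
Root (Maxine): max(65, 81, 9) = 81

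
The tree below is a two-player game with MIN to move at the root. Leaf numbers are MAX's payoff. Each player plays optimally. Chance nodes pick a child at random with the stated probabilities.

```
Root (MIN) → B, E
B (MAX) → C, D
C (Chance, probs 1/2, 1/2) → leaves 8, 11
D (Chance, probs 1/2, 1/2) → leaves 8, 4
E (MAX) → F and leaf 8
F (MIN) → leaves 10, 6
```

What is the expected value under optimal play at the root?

8

C (Chance): 1/2·8 + 1/2·11 = 9.5
D (Chance): 1/2·8 + 1/2·4 = 6
B (MAX): max(9.5, 6) = 9.5
F (MIN): min(10, 6) = 6
E (MAX): max(6, 8) = 8
Root (MIN): min(9.5, 8) = 8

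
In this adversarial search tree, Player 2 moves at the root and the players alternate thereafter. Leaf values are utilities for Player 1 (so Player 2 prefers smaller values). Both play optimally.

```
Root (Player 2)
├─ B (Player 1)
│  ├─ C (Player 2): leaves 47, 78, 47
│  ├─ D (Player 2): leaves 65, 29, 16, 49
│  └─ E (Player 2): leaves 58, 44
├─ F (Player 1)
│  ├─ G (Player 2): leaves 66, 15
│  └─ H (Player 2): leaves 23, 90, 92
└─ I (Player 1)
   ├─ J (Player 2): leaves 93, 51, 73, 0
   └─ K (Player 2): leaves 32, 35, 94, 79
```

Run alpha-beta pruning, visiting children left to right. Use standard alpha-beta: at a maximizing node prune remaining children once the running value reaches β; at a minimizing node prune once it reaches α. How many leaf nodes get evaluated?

20

C [α=-∞,β=+∞]: v=47
D [α=47,β=+∞]: v=29 after child 2 ≤ α → α-cutoff, skip 2
E [α=47,β=+∞]: v=44
B [α=-∞,β=+∞]: v=47
G [α=-∞,β=47]: v=15
H [α=15,β=47]: v=23
F [α=-∞,β=47]: v=23
J [α=-∞,β=23]: v=0
K [α=0,β=23]: v=32
I [α=-∞,β=23]: v=32
Root [α=-∞,β=+∞]: v=23
Leaves evaluated: 20 of 22.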